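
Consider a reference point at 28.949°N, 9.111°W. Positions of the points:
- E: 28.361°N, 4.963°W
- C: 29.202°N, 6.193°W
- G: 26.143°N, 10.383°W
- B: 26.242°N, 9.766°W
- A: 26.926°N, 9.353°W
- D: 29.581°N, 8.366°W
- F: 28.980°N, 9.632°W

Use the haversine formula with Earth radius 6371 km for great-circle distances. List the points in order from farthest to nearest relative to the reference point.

Computing each great-circle distance from 28.949°N, 9.111°W:
E 28.361°N, 4.963°W: 410.0 km
G 26.143°N, 10.383°W: 336.3 km
B 26.242°N, 9.766°W: 307.8 km
C 29.202°N, 6.193°W: 285.0 km
A 26.926°N, 9.353°W: 226.2 km
D 29.581°N, 8.366°W: 100.8 km
F 28.980°N, 9.632°W: 50.8 km

E, G, B, C, A, D, F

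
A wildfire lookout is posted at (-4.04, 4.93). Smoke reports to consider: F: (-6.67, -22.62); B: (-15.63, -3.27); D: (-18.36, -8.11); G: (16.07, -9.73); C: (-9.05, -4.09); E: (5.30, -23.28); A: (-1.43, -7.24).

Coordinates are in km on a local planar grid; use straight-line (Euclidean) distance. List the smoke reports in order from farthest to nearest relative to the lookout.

E, F, G, D, B, A, C

Computing each straight-line distance from (-4.04, 4.93):
E (5.30, -23.28): 29.7 km
F (-6.67, -22.62): 27.7 km
G (16.07, -9.73): 24.9 km
D (-18.36, -8.11): 19.4 km
B (-15.63, -3.27): 14.2 km
A (-1.43, -7.24): 12.4 km
C (-9.05, -4.09): 10.3 km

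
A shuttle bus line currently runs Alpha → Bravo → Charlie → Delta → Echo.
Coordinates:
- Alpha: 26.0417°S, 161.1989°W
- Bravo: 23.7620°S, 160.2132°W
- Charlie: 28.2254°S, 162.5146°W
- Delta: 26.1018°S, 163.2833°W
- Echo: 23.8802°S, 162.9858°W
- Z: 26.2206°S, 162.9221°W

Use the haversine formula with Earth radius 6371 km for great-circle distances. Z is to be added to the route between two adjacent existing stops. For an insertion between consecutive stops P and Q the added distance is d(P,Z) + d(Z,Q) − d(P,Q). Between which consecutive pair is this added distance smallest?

between Charlie and Delta

Added distance for inserting Z between each consecutive pair:
Alpha–Bravo: 287.2 km
Bravo–Charlie: 65.9 km
Charlie–Delta: 16.9 km
Delta–Echo: 49.9 km
Smallest added distance is 16.9 km, inserting between Charlie and Delta.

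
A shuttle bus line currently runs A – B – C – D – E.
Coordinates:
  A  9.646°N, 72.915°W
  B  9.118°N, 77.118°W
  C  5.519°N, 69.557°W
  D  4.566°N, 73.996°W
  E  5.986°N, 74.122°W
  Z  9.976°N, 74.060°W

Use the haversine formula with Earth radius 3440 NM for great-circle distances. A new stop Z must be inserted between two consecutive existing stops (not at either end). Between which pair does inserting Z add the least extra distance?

Added distance for inserting Z between each consecutive pair:
A–B: 7.8 NM
B–C: 67.5 NM
C–D: 431.9 NM
D–E: 478.8 NM
Smallest added distance is 7.8 NM, inserting between A and B.

between A and B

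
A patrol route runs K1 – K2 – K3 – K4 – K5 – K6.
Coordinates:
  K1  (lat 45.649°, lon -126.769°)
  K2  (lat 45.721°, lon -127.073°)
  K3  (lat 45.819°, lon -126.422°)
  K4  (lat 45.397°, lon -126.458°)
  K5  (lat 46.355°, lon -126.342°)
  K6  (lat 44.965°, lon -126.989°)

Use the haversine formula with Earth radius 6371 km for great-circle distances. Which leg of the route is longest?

K5–K6

Leg distances:
K1→K2: 24.9 km
K2→K3: 51.7 km
K3→K4: 47.0 km
K4→K5: 106.9 km
K5→K6: 162.5 km
The longest leg is K5–K6 at 162.5 km.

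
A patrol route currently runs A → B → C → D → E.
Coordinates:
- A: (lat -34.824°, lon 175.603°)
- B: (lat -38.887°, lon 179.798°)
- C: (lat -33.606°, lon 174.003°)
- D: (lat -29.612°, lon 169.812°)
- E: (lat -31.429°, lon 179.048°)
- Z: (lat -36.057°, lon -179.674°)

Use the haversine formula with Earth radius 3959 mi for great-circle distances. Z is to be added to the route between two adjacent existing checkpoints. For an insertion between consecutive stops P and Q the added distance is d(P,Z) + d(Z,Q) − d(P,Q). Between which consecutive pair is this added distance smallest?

between B and C

Added distance for inserting Z between each consecutive pair:
A–B: 112.8 mi
B–C: 107.1 mi
C–D: 781.3 mi
D–E: 519.2 mi
Smallest added distance is 107.1 mi, inserting between B and C.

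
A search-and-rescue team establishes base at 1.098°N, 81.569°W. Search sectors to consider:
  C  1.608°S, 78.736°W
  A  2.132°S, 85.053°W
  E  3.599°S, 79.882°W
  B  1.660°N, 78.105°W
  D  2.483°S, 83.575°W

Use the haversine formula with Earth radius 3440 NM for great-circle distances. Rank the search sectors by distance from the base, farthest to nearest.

Distance from the base at 1.098°N, 81.569°W to each:
E 3.599°S, 79.882°W: 299.6 NM
A 2.132°S, 85.053°W: 285.2 NM
D 2.483°S, 83.575°W: 246.4 NM
C 1.608°S, 78.736°W: 235.2 NM
B 1.660°N, 78.105°W: 210.6 NM

E, A, D, C, B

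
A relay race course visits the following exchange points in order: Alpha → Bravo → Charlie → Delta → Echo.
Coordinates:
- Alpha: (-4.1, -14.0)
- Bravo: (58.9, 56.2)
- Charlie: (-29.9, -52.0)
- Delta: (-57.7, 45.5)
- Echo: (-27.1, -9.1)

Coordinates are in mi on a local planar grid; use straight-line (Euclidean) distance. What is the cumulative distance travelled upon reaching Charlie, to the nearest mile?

Leg distances:
Alpha→Bravo: 94.3 mi  (cumulative 94.3 mi)
Bravo→Charlie: 140.0 mi  (cumulative 234.3 mi)
Cumulative distance at Charlie ≈ 234 mi.

234 mi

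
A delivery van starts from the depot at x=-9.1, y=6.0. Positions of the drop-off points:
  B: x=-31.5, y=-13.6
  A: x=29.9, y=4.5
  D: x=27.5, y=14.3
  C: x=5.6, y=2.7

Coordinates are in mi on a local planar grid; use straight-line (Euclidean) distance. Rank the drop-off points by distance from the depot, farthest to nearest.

Distances from the depot:
A x=29.9, y=4.5: 39.0 mi
D x=27.5, y=14.3: 37.5 mi
B x=-31.5, y=-13.6: 29.8 mi
C x=5.6, y=2.7: 15.1 mi

A, D, B, C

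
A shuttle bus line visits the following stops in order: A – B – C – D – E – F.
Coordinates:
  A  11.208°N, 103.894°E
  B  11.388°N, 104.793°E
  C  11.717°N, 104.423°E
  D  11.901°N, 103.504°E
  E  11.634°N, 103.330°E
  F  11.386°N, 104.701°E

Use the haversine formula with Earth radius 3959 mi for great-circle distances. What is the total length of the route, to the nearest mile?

276 mi

Leg distances:
A→B: 62.2 mi  (cumulative 62.2 mi)
B→C: 33.8 mi  (cumulative 96.0 mi)
C→D: 63.4 mi  (cumulative 159.4 mi)
D→E: 21.9 mi  (cumulative 181.3 mi)
E→F: 94.4 mi  (cumulative 275.7 mi)
Total route length ≈ 276 mi.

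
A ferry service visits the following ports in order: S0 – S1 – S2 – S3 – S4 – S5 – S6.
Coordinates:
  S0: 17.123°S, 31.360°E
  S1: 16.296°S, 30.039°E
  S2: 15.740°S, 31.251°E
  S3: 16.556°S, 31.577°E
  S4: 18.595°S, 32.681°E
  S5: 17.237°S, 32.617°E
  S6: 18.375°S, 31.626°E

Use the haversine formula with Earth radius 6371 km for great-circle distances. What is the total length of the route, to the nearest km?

979 km

Leg distances:
S0→S1: 168.1 km  (cumulative 168.1 km)
S1→S2: 143.5 km  (cumulative 311.6 km)
S2→S3: 97.2 km  (cumulative 408.8 km)
S3→S4: 255.1 km  (cumulative 663.9 km)
S4→S5: 151.2 km  (cumulative 815.1 km)
S5→S6: 164.4 km  (cumulative 979.5 km)
Total route length ≈ 979 km.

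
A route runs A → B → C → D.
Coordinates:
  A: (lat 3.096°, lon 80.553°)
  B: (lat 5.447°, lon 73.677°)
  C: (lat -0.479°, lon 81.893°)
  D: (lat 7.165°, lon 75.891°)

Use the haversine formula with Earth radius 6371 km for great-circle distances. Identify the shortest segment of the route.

Leg distances:
A→B: 806.0 km
B→C: 1125.4 km
C→D: 1079.7 km
The shortest leg is A–B at 806.0 km.

A–B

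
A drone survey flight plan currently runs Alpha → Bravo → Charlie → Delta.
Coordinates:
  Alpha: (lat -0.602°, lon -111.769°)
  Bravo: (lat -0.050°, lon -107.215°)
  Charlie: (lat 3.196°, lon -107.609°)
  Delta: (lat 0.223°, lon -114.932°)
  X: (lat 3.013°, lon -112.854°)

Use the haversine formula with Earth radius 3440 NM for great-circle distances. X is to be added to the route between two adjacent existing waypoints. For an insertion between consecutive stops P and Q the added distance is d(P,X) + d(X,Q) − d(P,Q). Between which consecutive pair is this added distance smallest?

between Charlie and Delta

Added distance for inserting X between each consecutive pair:
Alpha–Bravo: 336.3 NM
Bravo–Charlie: 503.5 NM
Charlie–Delta: 49.2 NM
Smallest added distance is 49.2 NM, inserting between Charlie and Delta.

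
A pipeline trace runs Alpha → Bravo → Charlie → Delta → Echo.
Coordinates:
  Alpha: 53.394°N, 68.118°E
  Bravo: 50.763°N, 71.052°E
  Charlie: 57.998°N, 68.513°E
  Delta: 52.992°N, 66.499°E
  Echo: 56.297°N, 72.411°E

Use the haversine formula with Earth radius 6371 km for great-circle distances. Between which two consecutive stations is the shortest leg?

Alpha–Bravo

Leg distances:
Alpha→Bravo: 354.6 km
Bravo→Charlie: 821.0 km
Charlie→Delta: 570.8 km
Delta→Echo: 528.6 km
The shortest leg is Alpha–Bravo at 354.6 km.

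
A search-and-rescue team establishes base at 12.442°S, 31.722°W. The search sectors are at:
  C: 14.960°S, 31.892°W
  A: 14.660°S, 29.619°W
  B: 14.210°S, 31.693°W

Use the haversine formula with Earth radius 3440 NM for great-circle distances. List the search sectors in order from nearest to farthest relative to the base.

Computing each great-circle distance from 12.442°S, 31.722°W:
B 14.210°S, 31.693°W: 106.2 NM
C 14.960°S, 31.892°W: 151.5 NM
A 14.660°S, 29.619°W: 181.1 NM

B, C, A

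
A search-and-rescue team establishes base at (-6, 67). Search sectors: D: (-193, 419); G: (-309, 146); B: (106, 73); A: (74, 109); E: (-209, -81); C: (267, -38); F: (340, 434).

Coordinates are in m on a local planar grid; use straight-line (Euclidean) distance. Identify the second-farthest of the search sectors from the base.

Distances from the base ((-6, 67)):
F: 504.4 m
D: 398.6 m
G: 313.1 m
C: 292.5 m
E: 251.2 m
B: 112.2 m
A: 90.4 m
The second-farthest is D at 398.6 m.

D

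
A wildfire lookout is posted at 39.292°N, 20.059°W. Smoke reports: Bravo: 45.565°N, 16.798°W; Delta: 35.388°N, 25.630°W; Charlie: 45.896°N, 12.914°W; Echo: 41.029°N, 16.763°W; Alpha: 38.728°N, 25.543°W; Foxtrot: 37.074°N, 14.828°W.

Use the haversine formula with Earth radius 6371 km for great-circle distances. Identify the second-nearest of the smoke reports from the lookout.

Distance to each, sorted:
Echo: 340.2 km
Alpha: 477.9 km
Foxtrot: 519.4 km
Delta: 656.3 km
Bravo: 746.9 km
Charlie: 938.0 km
The second-nearest is Alpha at 477.9 km.

Alpha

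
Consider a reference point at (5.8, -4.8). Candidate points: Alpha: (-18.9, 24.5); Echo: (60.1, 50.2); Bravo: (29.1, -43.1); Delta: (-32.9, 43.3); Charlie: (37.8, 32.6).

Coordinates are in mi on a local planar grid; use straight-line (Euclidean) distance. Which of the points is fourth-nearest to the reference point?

Delta

Distance to each, sorted:
Alpha: 38.3 mi
Bravo: 44.8 mi
Charlie: 49.2 mi
Delta: 61.7 mi
Echo: 77.3 mi
The fourth-nearest is Delta at 61.7 mi.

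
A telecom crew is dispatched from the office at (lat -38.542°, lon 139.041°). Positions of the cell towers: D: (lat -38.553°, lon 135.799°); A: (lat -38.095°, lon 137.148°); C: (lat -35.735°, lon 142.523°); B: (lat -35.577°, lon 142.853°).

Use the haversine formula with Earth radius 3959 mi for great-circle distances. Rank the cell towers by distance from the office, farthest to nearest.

Distance from the office at (lat -38.542°, lon 139.041°) to each:
B (lat -35.577°, lon 142.853°): 293.5 mi
C (lat -35.735°, lon 142.523°): 272.7 mi
D (lat -38.553°, lon 135.799°): 175.2 mi
A (lat -38.095°, lon 137.148°): 107.2 mi

B, C, D, A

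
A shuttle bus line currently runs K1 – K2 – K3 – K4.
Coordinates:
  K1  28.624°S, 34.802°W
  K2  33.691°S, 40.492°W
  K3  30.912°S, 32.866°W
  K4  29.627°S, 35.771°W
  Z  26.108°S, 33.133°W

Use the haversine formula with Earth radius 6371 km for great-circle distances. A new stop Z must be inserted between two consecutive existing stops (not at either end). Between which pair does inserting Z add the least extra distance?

between K1 and K2

Added distance for inserting Z between each consecutive pair:
K1–K2: 644.7 km
K2–K3: 855.7 km
K3–K4: 690.8 km
Smallest added distance is 644.7 km, inserting between K1 and K2.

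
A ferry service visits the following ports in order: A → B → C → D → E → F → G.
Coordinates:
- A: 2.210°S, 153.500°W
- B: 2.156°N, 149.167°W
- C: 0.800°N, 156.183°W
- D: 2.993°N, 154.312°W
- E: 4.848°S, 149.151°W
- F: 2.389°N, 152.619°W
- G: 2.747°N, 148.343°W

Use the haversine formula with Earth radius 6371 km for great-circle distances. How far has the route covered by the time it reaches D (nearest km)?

Leg distances:
A→B: 683.9 km  (cumulative 683.9 km)
B→C: 794.3 km  (cumulative 1478.2 km)
C→D: 320.5 km  (cumulative 1798.7 km)
Cumulative distance at D ≈ 1799 km.

1799 km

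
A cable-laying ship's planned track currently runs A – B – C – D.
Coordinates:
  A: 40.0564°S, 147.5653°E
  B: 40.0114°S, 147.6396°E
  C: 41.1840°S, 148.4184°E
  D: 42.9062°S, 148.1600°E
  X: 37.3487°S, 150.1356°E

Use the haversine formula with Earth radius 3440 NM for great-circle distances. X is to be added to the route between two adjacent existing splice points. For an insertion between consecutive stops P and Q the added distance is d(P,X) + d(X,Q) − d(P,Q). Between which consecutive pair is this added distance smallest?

Added distance for inserting X between each consecutive pair:
A–B: 396.0 NM
B–C: 362.9 NM
C–D: 485.4 NM
Smallest added distance is 362.9 NM, inserting between B and C.

between B and C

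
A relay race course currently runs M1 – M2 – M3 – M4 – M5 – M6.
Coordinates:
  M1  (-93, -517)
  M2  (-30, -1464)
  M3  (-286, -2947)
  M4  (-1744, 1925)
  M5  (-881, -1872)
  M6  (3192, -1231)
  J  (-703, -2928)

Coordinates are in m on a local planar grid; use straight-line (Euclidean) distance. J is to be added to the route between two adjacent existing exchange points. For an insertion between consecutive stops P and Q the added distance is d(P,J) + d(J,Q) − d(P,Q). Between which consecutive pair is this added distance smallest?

Added distance for inserting J between each consecutive pair:
M1–M2: 3149.2 m
M2–M3: 523.8 m
M3–M4: 295.3 m
M4–M5: 2140.5 m
M5–M6: 1196.4 m
Smallest added distance is 295.3 m, inserting between M3 and M4.

between M3 and M4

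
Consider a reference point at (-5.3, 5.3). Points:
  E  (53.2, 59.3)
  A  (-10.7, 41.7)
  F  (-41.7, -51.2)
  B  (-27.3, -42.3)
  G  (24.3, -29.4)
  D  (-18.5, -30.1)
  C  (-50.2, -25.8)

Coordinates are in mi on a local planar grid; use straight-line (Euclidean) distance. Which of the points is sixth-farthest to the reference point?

D

Distances from the reference point ((-5.3, 5.3)):
E: 79.6 mi
F: 67.2 mi
C: 54.6 mi
B: 52.4 mi
G: 45.6 mi
D: 37.8 mi
A: 36.8 mi
The sixth-farthest is D at 37.8 mi.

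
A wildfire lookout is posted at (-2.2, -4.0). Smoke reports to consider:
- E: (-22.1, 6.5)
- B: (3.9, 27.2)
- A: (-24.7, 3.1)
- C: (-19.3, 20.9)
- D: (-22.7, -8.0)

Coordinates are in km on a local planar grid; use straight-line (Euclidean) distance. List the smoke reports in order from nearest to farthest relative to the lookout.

Computing each straight-line distance from (-2.2, -4.0):
D (-22.7, -8.0): 20.9 km
E (-22.1, 6.5): 22.5 km
A (-24.7, 3.1): 23.6 km
C (-19.3, 20.9): 30.2 km
B (3.9, 27.2): 31.8 km

D, E, A, C, B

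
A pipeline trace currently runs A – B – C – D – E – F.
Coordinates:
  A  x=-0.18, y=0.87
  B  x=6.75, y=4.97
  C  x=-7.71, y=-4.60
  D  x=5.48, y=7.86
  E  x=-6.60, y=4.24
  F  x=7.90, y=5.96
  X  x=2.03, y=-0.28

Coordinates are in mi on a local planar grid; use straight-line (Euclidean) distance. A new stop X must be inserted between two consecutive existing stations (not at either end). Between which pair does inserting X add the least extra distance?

Added distance for inserting X between each consecutive pair:
A–B: 1.5 mi
B–C: 0.4 mi
C–D: 1.4 mi
D–E: 6.0 mi
E–F: 3.7 mi
Smallest added distance is 0.4 mi, inserting between B and C.

between B and C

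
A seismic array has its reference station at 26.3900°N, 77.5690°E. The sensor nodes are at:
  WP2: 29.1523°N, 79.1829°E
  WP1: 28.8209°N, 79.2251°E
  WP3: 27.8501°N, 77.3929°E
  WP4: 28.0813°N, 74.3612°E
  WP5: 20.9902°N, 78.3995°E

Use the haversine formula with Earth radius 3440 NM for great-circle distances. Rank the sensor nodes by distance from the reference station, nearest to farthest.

Distances from the reference station:
WP3 27.8501°N, 77.3929°E: 88.2 NM
WP1 28.8209°N, 79.2251°E: 170.5 NM
WP2 29.1523°N, 79.1829°E: 186.7 NM
WP4 28.0813°N, 74.3612°E: 199.1 NM
WP5 20.9902°N, 78.3995°E: 327.4 NM

WP3, WP1, WP2, WP4, WP5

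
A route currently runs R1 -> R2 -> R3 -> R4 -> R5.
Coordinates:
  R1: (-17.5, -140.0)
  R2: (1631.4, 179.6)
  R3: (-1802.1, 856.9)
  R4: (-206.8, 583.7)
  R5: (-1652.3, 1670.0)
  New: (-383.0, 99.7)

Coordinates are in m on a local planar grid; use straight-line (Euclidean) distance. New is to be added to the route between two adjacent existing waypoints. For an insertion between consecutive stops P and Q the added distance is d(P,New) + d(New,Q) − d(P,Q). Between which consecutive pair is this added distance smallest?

Added distance for inserting New between each consecutive pair:
R1–R2: 773.5 m
R2–R3: 124.8 m
R3–R4: 505.0 m
R4–R5: 726.0 m
Smallest added distance is 124.8 m, inserting between R2 and R3.

between R2 and R3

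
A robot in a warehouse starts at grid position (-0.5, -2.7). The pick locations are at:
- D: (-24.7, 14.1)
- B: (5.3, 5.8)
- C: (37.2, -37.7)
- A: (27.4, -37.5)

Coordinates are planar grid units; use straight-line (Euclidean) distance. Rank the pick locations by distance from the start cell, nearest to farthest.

B, D, A, C

Distances from the start cell:
B (5.3, 5.8): 10.3
D (-24.7, 14.1): 29.5
A (27.4, -37.5): 44.6
C (37.2, -37.7): 51.4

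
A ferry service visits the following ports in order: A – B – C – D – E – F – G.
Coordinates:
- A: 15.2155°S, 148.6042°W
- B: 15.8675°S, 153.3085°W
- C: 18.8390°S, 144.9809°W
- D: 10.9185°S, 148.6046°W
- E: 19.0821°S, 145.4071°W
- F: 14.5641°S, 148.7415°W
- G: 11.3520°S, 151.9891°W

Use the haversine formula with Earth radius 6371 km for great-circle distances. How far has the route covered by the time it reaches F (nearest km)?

4001 km

Leg distances:
A→B: 509.1 km  (cumulative 509.1 km)
B→C: 943.4 km  (cumulative 1452.5 km)
C→D: 962.8 km  (cumulative 2415.4 km)
D→E: 970.4 km  (cumulative 3385.8 km)
E→F: 615.0 km  (cumulative 4000.8 km)
Cumulative distance at F ≈ 4001 km.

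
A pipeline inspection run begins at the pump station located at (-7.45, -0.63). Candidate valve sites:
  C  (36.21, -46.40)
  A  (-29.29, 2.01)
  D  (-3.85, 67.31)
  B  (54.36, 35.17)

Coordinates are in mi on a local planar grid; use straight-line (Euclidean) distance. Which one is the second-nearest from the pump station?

C

Distance to each, sorted:
A: 22.0 mi
C: 63.3 mi
D: 68.0 mi
B: 71.4 mi
The second-nearest is C at 63.3 mi.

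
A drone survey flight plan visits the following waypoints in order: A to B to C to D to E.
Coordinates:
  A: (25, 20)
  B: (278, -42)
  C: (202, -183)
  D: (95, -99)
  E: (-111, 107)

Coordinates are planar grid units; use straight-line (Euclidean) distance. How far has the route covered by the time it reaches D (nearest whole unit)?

Leg distances:
A→B: 260.5  (cumulative 260.5)
B→C: 160.2  (cumulative 420.7)
C→D: 136.0  (cumulative 556.7)
Cumulative distance at D ≈ 557.

557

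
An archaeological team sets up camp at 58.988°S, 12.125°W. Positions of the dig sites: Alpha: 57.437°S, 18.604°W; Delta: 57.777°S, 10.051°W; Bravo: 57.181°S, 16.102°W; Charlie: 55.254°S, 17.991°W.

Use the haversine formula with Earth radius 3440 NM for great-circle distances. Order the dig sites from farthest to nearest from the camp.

Distance from the camp at 58.988°S, 12.125°W to each:
Charlie 55.254°S, 17.991°W: 294.4 NM
Alpha 57.437°S, 18.604°W: 225.0 NM
Bravo 57.181°S, 16.102°W: 166.4 NM
Delta 57.777°S, 10.051°W: 97.7 NM

Charlie, Alpha, Bravo, Delta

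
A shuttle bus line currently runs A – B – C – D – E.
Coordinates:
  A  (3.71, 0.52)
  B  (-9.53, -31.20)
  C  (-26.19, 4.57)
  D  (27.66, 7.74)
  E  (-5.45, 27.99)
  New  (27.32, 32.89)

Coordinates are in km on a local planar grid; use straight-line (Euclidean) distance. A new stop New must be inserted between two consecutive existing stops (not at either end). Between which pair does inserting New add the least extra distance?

Added distance for inserting New between each consecutive pair:
A–B: 79.6 km
B–C: 95.0 km
C–D: 31.8 km
D–E: 19.5 km
Smallest added distance is 19.5 km, inserting between D and E.

between D and E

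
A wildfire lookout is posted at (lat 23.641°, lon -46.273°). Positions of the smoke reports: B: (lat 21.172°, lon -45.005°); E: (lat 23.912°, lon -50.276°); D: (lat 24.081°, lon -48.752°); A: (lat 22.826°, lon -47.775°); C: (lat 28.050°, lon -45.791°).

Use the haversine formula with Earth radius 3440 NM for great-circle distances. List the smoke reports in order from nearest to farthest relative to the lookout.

Distance from the lookout at (lat 23.641°, lon -46.273°) to each:
A (lat 22.826°, lon -47.775°): 96.2 NM
D (lat 24.081°, lon -48.752°): 138.7 NM
B (lat 21.172°, lon -45.005°): 164.1 NM
E (lat 23.912°, lon -50.276°): 220.5 NM
C (lat 28.050°, lon -45.791°): 266.0 NM

A, D, B, E, C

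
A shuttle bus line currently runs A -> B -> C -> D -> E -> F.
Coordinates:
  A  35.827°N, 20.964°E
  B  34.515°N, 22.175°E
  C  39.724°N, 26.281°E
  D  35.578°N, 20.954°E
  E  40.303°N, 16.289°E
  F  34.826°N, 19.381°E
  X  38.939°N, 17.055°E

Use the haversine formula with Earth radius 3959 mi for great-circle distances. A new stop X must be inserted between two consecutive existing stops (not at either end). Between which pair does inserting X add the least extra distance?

between E and F

Added distance for inserting X between each consecutive pair:
A–B: 607.0 mi
B–C: 487.6 mi
C–D: 403.4 mi
D–E: 5.1 mi
E–F: 0.0 mi
Smallest added distance is 0.0 mi, inserting between E and F.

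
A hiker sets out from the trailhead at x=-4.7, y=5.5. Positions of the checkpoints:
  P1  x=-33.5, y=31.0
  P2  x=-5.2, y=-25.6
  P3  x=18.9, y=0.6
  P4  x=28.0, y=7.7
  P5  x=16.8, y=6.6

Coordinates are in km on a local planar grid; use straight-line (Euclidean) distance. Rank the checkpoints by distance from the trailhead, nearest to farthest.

P5, P3, P2, P4, P1

Computing each straight-line distance from x=-4.7, y=5.5:
P5 x=16.8, y=6.6: 21.5 km
P3 x=18.9, y=0.6: 24.1 km
P2 x=-5.2, y=-25.6: 31.1 km
P4 x=28.0, y=7.7: 32.8 km
P1 x=-33.5, y=31.0: 38.5 km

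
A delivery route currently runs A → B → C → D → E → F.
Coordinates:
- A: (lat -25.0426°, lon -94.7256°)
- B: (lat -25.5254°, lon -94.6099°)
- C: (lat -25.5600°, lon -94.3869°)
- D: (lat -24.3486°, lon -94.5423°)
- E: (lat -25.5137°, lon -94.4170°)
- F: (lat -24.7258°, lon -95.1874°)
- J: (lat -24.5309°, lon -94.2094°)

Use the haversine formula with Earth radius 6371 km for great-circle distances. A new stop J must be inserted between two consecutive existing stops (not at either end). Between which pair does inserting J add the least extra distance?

Added distance for inserting J between each consecutive pair:
A–B: 139.9 km
B–C: 210.8 km
C–D: 19.5 km
D–E: 20.4 km
E–F: 95.5 km
Smallest added distance is 19.5 km, inserting between C and D.

between C and D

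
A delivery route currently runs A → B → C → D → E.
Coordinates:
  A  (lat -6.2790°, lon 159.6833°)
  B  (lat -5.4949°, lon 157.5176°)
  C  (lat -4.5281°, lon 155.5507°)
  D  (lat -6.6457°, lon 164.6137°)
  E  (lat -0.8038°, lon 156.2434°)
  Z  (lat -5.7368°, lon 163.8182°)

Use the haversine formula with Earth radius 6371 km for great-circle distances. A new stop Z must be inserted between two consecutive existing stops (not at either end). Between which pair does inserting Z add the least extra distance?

between D and E

Added distance for inserting Z between each consecutive pair:
A–B: 904.0 km
B–C: 1380.2 km
C–D: 29.2 km
D–E: 4.7 km
Smallest added distance is 4.7 km, inserting between D and E.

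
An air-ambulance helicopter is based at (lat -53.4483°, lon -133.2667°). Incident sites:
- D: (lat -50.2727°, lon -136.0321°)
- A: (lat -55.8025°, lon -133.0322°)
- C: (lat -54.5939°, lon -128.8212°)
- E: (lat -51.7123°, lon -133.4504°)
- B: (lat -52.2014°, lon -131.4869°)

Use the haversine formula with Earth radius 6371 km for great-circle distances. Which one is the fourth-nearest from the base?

Distance to each, sorted:
B: 183.1 km
E: 193.4 km
A: 262.2 km
C: 317.0 km
D: 400.9 km
The fourth-nearest is C at 317.0 km.

C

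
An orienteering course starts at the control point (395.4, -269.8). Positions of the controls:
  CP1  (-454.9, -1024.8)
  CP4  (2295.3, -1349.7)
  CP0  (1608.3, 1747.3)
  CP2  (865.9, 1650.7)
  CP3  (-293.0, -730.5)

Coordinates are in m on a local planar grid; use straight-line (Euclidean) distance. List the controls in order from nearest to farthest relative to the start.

Computing each straight-line distance from (395.4, -269.8):
CP3 (-293.0, -730.5): 828.3 m
CP1 (-454.9, -1024.8): 1137.1 m
CP2 (865.9, 1650.7): 1977.3 m
CP4 (2295.3, -1349.7): 2185.4 m
CP0 (1608.3, 1747.3): 2353.7 m

CP3, CP1, CP2, CP4, CP0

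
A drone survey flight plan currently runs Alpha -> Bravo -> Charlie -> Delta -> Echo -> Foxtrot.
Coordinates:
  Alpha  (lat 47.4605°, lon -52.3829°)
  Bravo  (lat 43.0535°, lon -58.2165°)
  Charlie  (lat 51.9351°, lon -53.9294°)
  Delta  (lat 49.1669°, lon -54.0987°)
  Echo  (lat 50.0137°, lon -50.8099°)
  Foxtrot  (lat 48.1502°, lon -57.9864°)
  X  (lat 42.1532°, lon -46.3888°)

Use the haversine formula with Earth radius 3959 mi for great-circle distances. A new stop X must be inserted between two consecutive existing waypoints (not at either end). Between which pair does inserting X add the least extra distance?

Added distance for inserting X between each consecutive pair:
Alpha–Bravo: 657.9 mi
Bravo–Charlie: 721.6 mi
Charlie–Delta: 1181.6 mi
Delta–Echo: 1034.7 mi
Echo–Foxtrot: 933.1 mi
Smallest added distance is 657.9 mi, inserting between Alpha and Bravo.

between Alpha and Bravo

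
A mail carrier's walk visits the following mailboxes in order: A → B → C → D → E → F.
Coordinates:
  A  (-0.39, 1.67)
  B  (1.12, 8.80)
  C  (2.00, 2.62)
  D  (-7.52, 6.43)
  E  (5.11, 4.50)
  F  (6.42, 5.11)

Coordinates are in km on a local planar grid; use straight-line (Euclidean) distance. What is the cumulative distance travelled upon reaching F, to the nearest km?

Leg distances:
A→B: 7.3 km  (cumulative 7.3 km)
B→C: 6.2 km  (cumulative 13.5 km)
C→D: 10.3 km  (cumulative 23.8 km)
D→E: 12.8 km  (cumulative 36.6 km)
E→F: 1.4 km  (cumulative 38.0 km)
Cumulative distance at F ≈ 38 km.

38 km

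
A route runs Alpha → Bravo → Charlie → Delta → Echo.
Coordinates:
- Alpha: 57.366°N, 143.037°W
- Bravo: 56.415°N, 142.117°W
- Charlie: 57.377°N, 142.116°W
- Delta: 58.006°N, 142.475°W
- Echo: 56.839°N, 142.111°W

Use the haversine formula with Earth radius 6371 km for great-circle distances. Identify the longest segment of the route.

Leg distances:
Alpha→Bravo: 119.6 km
Bravo→Charlie: 107.0 km
Charlie→Delta: 73.1 km
Delta→Echo: 131.6 km
The longest leg is Delta–Echo at 131.6 km.

Delta–Echo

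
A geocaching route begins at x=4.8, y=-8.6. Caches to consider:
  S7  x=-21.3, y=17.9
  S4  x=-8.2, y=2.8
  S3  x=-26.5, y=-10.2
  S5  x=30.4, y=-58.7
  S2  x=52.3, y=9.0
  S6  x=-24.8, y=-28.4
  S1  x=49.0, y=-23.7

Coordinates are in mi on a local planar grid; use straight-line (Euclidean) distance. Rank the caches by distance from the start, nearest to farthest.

S4, S3, S6, S7, S1, S2, S5

Distances from the start:
S4 x=-8.2, y=2.8: 17.3 mi
S3 x=-26.5, y=-10.2: 31.3 mi
S6 x=-24.8, y=-28.4: 35.6 mi
S7 x=-21.3, y=17.9: 37.2 mi
S1 x=49.0, y=-23.7: 46.7 mi
S2 x=52.3, y=9.0: 50.7 mi
S5 x=30.4, y=-58.7: 56.3 mi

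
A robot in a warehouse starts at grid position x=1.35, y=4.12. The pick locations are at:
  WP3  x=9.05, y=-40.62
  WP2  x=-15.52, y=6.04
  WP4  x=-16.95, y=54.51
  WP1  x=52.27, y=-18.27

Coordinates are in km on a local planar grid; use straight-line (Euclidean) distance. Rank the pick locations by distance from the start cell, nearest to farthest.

Computing each straight-line distance from x=1.35, y=4.12:
WP2 x=-15.52, y=6.04: 17.0 km
WP3 x=9.05, y=-40.62: 45.4 km
WP4 x=-16.95, y=54.51: 53.6 km
WP1 x=52.27, y=-18.27: 55.6 km

WP2, WP3, WP4, WP1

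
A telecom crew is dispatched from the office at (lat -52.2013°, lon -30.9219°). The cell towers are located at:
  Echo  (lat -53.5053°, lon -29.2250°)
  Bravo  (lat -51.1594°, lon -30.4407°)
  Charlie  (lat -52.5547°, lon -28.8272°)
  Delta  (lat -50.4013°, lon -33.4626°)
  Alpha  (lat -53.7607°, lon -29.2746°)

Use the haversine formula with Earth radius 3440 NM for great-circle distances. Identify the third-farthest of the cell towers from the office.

Echo

Distances from the office ((lat -52.2013°, lon -30.9219°)):
Delta: 144.1 NM
Alpha: 111.0 NM
Echo: 99.6 NM
Charlie: 79.6 NM
Bravo: 65.1 NM
The third-farthest is Echo at 99.6 NM.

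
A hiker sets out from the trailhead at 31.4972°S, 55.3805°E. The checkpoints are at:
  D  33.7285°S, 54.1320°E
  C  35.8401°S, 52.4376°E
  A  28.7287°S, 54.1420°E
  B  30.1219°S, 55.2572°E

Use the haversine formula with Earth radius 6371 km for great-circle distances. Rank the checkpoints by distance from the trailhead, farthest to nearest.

Distances from the trailhead:
C 35.8401°S, 52.4376°E: 554.3 km
A 28.7287°S, 54.1420°E: 330.1 km
D 33.7285°S, 54.1320°E: 274.3 km
B 30.1219°S, 55.2572°E: 153.4 km

C, A, D, B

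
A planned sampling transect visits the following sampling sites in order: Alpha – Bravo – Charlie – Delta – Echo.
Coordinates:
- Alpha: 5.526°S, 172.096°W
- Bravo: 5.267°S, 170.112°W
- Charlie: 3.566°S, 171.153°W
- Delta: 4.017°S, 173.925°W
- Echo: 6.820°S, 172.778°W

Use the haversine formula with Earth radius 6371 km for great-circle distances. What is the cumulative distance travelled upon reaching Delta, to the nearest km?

755 km

Leg distances:
Alpha→Bravo: 221.5 km  (cumulative 221.5 km)
Bravo→Charlie: 221.6 km  (cumulative 443.1 km)
Charlie→Delta: 311.6 km  (cumulative 754.7 km)
Cumulative distance at Delta ≈ 755 km.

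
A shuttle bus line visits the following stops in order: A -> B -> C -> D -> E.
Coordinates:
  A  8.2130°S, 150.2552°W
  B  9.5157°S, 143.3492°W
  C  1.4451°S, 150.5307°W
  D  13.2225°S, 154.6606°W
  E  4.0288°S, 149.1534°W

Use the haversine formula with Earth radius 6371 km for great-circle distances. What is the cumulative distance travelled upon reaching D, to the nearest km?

Leg distances:
A→B: 772.4 km  (cumulative 772.4 km)
B→C: 1198.4 km  (cumulative 1970.8 km)
C→D: 1386.3 km  (cumulative 3357.1 km)
Cumulative distance at D ≈ 3357 km.

3357 km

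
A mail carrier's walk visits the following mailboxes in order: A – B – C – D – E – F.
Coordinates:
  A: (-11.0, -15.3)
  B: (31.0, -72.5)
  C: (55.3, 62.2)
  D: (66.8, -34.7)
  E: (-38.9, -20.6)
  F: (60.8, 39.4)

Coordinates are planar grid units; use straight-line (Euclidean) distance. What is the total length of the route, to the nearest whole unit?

528

Leg distances:
A→B: 71.0  (cumulative 71.0)
B→C: 136.9  (cumulative 207.8)
C→D: 97.6  (cumulative 305.4)
D→E: 106.6  (cumulative 412.1)
E→F: 116.4  (cumulative 528.4)
Total route length ≈ 528.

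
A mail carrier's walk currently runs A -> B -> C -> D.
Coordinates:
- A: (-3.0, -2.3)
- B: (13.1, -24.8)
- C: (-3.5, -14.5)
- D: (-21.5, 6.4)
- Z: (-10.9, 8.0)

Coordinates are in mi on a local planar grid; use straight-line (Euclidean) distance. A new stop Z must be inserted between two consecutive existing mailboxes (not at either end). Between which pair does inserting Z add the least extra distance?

Added distance for inserting Z between each consecutive pair:
A–B: 26.0 mi
B–C: 44.8 mi
C–D: 6.8 mi
Smallest added distance is 6.8 mi, inserting between C and D.

between C and D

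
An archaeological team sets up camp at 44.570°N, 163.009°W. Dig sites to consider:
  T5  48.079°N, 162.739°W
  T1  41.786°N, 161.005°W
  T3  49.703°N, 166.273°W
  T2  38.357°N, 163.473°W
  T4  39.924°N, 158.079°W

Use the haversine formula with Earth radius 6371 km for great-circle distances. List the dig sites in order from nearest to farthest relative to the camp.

T1, T5, T3, T4, T2

Computing each great-circle distance from 44.570°N, 163.009°W:
T1 41.786°N, 161.005°W: 349.6 km
T5 48.079°N, 162.739°W: 390.7 km
T3 49.703°N, 166.273°W: 621.7 km
T4 39.924°N, 158.079°W: 656.7 km
T2 38.357°N, 163.473°W: 691.9 km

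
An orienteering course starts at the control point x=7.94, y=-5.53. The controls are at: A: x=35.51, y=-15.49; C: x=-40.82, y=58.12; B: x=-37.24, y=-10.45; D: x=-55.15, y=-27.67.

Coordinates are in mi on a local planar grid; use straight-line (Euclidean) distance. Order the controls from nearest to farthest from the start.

Computing each straight-line distance from x=7.94, y=-5.53:
A x=35.51, y=-15.49: 29.3 mi
B x=-37.24, y=-10.45: 45.4 mi
D x=-55.15, y=-27.67: 66.9 mi
C x=-40.82, y=58.12: 80.2 mi

A, B, D, C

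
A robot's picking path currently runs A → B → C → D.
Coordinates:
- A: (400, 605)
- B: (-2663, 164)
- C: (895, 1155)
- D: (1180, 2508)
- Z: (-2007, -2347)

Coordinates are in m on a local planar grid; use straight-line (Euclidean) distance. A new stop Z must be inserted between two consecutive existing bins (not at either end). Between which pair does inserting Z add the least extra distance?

Added distance for inserting Z between each consecutive pair:
A–B: 3309.6 m
B–C: 3450.0 m
C–D: 8973.0 m
Smallest added distance is 3309.6 m, inserting between A and B.

between A and B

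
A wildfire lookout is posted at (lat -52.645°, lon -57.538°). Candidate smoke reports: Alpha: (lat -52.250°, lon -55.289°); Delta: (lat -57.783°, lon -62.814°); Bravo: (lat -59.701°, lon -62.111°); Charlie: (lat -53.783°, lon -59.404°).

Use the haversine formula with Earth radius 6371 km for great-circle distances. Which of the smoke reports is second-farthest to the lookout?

Distance to each, sorted:
Bravo: 833.6 km
Delta: 661.7 km
Charlie: 177.3 km
Alpha: 158.6 km
The second-farthest is Delta at 661.7 km.

Delta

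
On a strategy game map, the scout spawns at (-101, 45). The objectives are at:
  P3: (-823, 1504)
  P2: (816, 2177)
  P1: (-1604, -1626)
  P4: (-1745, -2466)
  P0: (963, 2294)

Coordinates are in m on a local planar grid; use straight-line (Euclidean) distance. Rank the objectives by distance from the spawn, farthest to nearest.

P4, P0, P2, P1, P3

Computing each straight-line distance from (-101, 45):
P4 (-1745, -2466): 3001.3 m
P0 (963, 2294): 2488.0 m
P2 (816, 2177): 2320.8 m
P1 (-1604, -1626): 2247.5 m
P3 (-823, 1504): 1627.9 m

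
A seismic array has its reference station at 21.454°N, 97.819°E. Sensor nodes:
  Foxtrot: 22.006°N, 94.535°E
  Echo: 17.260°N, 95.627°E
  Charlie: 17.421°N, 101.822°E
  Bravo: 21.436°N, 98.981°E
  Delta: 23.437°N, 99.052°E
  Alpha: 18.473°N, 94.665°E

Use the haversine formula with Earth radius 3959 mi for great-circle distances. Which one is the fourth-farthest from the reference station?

Foxtrot

Distances from the reference station (21.454°N, 97.819°E):
Charlie: 381.6 mi
Echo: 323.1 mi
Alpha: 290.5 mi
Foxtrot: 214.2 mi
Delta: 158.0 mi
Bravo: 74.7 mi
The fourth-farthest is Foxtrot at 214.2 mi.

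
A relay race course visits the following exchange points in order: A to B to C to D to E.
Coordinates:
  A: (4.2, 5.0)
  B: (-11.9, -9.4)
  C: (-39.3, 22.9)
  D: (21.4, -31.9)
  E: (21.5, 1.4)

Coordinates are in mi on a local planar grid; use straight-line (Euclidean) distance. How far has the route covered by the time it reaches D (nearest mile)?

Leg distances:
A→B: 21.6 mi  (cumulative 21.6 mi)
B→C: 42.4 mi  (cumulative 64.0 mi)
C→D: 81.8 mi  (cumulative 145.7 mi)
Cumulative distance at D ≈ 146 mi.

146 mi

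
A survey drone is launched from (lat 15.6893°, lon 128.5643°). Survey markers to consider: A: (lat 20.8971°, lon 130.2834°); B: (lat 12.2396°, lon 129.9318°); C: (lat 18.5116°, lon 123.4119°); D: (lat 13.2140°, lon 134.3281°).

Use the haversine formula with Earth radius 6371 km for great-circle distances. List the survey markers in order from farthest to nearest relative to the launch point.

Computing each great-circle distance from (lat 15.6893°, lon 128.5643°):
D (lat 13.2140°, lon 134.3281°): 678.9 km
C (lat 18.5116°, lon 123.4119°): 631.1 km
A (lat 20.8971°, lon 130.2834°): 606.8 km
B (lat 12.2396°, lon 129.9318°): 411.0 km

D, C, A, B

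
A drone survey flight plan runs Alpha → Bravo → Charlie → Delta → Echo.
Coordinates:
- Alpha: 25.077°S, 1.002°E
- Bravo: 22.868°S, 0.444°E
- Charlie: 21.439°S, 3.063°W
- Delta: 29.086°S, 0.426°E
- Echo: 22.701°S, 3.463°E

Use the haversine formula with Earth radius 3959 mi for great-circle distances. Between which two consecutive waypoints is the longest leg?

Leg distances:
Alpha→Bravo: 156.6 mi
Bravo→Charlie: 245.2 mi
Charlie→Delta: 571.5 mi
Delta→Echo: 479.8 mi
The longest leg is Charlie–Delta at 571.5 mi.

Charlie–Delta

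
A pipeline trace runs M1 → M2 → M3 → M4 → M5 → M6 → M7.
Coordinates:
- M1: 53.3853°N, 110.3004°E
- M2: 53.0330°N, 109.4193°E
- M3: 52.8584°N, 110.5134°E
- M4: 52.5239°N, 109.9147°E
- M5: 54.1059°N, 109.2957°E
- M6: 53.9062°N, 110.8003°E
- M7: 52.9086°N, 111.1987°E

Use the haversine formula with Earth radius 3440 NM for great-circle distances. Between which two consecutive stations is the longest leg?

Leg distances:
M1→M2: 38.1 NM
M2→M3: 40.9 NM
M3→M4: 29.6 NM
M4→M5: 97.5 NM
M5→M6: 54.4 NM
M6→M7: 61.6 NM
The longest leg is M4–M5 at 97.5 NM.

M4–M5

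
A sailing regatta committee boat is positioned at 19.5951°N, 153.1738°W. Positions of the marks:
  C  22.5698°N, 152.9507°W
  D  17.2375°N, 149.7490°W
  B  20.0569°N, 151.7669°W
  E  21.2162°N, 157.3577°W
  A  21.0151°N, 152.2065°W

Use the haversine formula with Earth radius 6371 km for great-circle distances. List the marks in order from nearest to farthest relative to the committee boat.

B, A, C, D, E

Distance from the committee boat at 19.5951°N, 153.1738°W to each:
B 20.0569°N, 151.7669°W: 155.9 km
A 21.0151°N, 152.2065°W: 187.4 km
C 22.5698°N, 152.9507°W: 331.6 km
D 17.2375°N, 149.7490°W: 446.4 km
E 21.2162°N, 157.3577°W: 471.8 km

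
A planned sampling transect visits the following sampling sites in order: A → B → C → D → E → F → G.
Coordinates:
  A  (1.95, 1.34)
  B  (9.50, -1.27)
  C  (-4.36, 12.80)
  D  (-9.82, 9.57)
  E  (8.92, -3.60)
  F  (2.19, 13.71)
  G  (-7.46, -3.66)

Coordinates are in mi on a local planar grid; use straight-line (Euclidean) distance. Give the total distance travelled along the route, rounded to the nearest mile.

95 mi

Leg distances:
A→B: 8.0 mi  (cumulative 8.0 mi)
B→C: 19.8 mi  (cumulative 27.7 mi)
C→D: 6.3 mi  (cumulative 34.1 mi)
D→E: 22.9 mi  (cumulative 57.0 mi)
E→F: 18.6 mi  (cumulative 75.6 mi)
F→G: 19.9 mi  (cumulative 95.4 mi)
Total route length ≈ 95 mi.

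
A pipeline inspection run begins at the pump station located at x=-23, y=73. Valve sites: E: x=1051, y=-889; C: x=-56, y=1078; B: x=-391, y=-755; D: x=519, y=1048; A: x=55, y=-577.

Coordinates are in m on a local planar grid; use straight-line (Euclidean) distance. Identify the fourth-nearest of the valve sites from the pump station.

D

Distances from the pump station (x=-23, y=73):
A: 654.7 m
B: 906.1 m
C: 1005.5 m
D: 1115.5 m
E: 1441.8 m
The fourth-nearest is D at 1115.5 m.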